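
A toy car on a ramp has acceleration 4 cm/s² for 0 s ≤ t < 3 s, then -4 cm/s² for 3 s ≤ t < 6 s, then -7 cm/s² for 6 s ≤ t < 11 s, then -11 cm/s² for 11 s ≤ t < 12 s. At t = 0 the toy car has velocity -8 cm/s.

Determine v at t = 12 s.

Δv equals the area under the a-t graph; then v = v₀ + Δv.
0–3 s: 4 × 3 = 12 cm/s
3–6 s: -4 × 3 = -12 cm/s
6–11 s: -7 × 5 = -35 cm/s
11–12 s: -11 × 1 = -11 cm/s
Δv = -46 cm/s, so v(12) = -8 + (-46) = -54 cm/s.

-54 cm/s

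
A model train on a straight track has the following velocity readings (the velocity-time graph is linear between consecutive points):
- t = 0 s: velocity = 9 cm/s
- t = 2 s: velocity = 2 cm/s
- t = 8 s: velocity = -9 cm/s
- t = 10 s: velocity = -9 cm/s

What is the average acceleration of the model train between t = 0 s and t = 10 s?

-1.8 cm/s²

Average acceleration = Δv/Δt = (-9 − 9)/(10 − 0) = -1.8 cm/s².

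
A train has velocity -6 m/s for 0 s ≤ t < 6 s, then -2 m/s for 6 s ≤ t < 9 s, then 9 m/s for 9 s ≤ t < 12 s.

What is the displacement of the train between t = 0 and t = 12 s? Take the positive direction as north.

-15 m

Displacement is the signed area under the v-t curve.
0–6 s: -6 × 6 = -36 m
6–9 s: -2 × 3 = -6 m
9–12 s: 9 × 3 = 27 m
Net displacement = -15 m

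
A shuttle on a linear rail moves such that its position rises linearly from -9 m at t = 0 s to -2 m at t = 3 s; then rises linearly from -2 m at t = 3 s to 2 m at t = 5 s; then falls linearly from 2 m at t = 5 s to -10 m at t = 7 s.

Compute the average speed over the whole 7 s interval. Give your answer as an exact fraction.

23/7 m/s

Average speed = (total path length)/(elapsed time); on a piecewise-linear x-t graph the path length is Σ|Δx|.
0–3 s: |Δx| = |-2 − -9| = 7 m
3–5 s: |Δx| = |2 − -2| = 4 m
5–7 s: |Δx| = |-10 − 2| = 12 m
Total path = 23 m; average speed = 23/7 = 23/7 m/s.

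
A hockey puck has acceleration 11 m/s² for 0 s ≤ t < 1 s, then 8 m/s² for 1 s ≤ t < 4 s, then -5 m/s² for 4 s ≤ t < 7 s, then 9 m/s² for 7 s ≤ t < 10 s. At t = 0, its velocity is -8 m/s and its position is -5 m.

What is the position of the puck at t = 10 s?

On each constant-a segment, Δv = aΔt and Δx = v₀Δt + ½aΔt²; chain segment to segment.
0–1 s: v starts -8 m/s; Δx = -8·1 + ½·11·1² = -2.5 m; v ends 3 m/s.
1–4 s: v starts 3 m/s; Δx = 3·3 + ½·8·3² = 45 m; v ends 27 m/s.
4–7 s: v starts 27 m/s; Δx = 27·3 + ½·-5·3² = 58.5 m; v ends 12 m/s.
7–10 s: v starts 12 m/s; Δx = 12·3 + ½·9·3² = 76.5 m; v ends 39 m/s.
x(10) = -5 + Σ Δx = 172.5 m.

172.5 m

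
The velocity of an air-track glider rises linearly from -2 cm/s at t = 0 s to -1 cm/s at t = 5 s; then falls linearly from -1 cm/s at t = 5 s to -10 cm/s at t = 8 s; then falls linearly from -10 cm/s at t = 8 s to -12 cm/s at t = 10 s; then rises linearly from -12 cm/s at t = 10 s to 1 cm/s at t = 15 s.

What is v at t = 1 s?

-1.8 cm/s

On 0–5 s the graph is linear from -2 to -1 cm/s: v(1) = -2 + (-1 − -2)·(1 − 0)/(5 − 0) = -1.8 cm/s.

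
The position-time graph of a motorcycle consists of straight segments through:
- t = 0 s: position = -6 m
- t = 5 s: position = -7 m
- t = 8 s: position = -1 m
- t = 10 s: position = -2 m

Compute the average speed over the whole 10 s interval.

0.8 m/s

Average speed = (total path length)/(elapsed time); on a piecewise-linear x-t graph the path length is Σ|Δx|.
0–5 s: |Δx| = |-7 − -6| = 1 m
5–8 s: |Δx| = |-1 − -7| = 6 m
8–10 s: |Δx| = |-2 − -1| = 1 m
Total path = 8 m; average speed = 8/10 = 0.8 m/s.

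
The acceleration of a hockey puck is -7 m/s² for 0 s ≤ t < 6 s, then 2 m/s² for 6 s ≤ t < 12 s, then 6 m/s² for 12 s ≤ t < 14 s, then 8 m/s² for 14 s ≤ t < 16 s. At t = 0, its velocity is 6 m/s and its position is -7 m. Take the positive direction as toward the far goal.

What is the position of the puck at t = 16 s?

On each constant-a segment, Δv = aΔt and Δx = v₀Δt + ½aΔt²; chain segment to segment.
0–6 s: v starts 6 m/s; Δx = 6·6 + ½·-7·6² = -90 m; v ends -36 m/s.
6–12 s: v starts -36 m/s; Δx = -36·6 + ½·2·6² = -180 m; v ends -24 m/s.
12–14 s: v starts -24 m/s; Δx = -24·2 + ½·6·2² = -36 m; v ends -12 m/s.
14–16 s: v starts -12 m/s; Δx = -12·2 + ½·8·2² = -8 m; v ends 4 m/s.
x(16) = -7 + Σ Δx = -321 m.

-321 m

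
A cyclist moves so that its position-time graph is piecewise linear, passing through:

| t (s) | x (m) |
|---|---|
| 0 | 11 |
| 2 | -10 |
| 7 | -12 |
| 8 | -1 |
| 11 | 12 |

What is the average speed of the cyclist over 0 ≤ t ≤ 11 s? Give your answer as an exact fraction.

Average speed = (total path length)/(elapsed time); on a piecewise-linear x-t graph the path length is Σ|Δx|.
0–2 s: |Δx| = |-10 − 11| = 21 m
2–7 s: |Δx| = |-12 − -10| = 2 m
7–8 s: |Δx| = |-1 − -12| = 11 m
8–11 s: |Δx| = |12 − -1| = 13 m
Total path = 47 m; average speed = 47/11 = 47/11 m/s.

47/11 m/s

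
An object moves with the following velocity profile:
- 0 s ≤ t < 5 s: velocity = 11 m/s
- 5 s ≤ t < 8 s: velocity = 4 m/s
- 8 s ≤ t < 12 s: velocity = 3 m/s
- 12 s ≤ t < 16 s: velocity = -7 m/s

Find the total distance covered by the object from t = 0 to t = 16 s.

Total distance travelled is ∫|v| dt — sum the magnitudes of each area piece.
0–5 s: |11| × 5 = 55 m
5–8 s: |4| × 3 = 12 m
8–12 s: |3| × 4 = 12 m
12–16 s: |-7| × 4 = 28 m
Total distance = 107 m

107 m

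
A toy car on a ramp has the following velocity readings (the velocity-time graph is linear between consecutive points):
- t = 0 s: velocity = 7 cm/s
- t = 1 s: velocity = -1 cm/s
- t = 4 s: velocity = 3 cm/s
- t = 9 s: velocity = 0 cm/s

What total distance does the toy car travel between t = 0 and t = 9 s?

Distance (not displacement) is the total path length: add the absolute areas under v-t.
0–1 s: v = 0 at t = 0.875 s; triangle areas 3.0625 + 0.0625 = 3.125 cm
1–4 s: v = 0 at t = 1.75 s; triangle areas 0.375 + 3.375 = 3.75 cm
4–9 s: |½(3 + 0)(5)| = 7.5 cm
Total distance = 14.375 cm

14.375 cm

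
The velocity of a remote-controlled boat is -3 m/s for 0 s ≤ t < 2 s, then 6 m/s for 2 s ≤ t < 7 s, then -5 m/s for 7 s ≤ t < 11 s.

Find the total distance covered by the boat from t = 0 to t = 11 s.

56 m

Distance (not displacement) is the total path length: add the absolute areas under v-t.
0–2 s: |-3| × 2 = 6 m
2–7 s: |6| × 5 = 30 m
7–11 s: |-5| × 4 = 20 m
Total distance = 56 m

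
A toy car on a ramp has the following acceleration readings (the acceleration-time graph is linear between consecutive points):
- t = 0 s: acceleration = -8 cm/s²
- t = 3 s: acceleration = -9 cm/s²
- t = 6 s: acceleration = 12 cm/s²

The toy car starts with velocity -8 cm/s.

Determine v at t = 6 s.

-29 cm/s

Δv equals the area under the a-t graph; then v = v₀ + Δv.
0–3 s: ½(-8 + -9)(3) = -25.5 cm/s
3–6 s: ½(-9 + 12)(3) = 4.5 cm/s
Δv = -21 cm/s, so v(6) = -8 + (-21) = -29 cm/s.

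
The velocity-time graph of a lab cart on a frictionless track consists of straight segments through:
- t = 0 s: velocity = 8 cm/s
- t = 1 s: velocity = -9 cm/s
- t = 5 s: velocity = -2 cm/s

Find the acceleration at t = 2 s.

1.75 cm/s²

Acceleration is the slope of the v-t graph on 1–5 s: (-2 − -9)/(5 − 1) = 1.75 cm/s².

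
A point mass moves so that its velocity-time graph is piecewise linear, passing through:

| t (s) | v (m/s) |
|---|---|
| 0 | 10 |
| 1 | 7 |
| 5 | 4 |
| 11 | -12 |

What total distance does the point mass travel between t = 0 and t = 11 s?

Total distance travelled is ∫|v| dt — sum the magnitudes of each area piece.
0–1 s: |½(10 + 7)(1)| = 8.5 m
1–5 s: |½(7 + 4)(4)| = 22 m
5–11 s: v = 0 at t = 6.5 s; triangle areas 3 + 27 = 30 m
Total distance = 60.5 m

60.5 m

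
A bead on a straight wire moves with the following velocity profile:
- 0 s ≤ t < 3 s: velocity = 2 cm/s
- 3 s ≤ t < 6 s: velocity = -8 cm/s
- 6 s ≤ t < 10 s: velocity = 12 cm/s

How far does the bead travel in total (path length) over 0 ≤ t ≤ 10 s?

Total distance travelled is ∫|v| dt — sum the magnitudes of each area piece.
0–3 s: |2| × 3 = 6 cm
3–6 s: |-8| × 3 = 24 cm
6–10 s: |12| × 4 = 48 cm
Total distance = 78 cm

78 cm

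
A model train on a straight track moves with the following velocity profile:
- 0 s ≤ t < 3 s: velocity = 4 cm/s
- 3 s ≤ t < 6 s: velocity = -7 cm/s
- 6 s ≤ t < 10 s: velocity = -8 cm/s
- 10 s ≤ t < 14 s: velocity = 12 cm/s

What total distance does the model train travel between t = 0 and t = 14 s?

Distance (not displacement) is the total path length: add the absolute areas under v-t.
0–3 s: |4| × 3 = 12 cm
3–6 s: |-7| × 3 = 21 cm
6–10 s: |-8| × 4 = 32 cm
10–14 s: |12| × 4 = 48 cm
Total distance = 113 cm

113 cm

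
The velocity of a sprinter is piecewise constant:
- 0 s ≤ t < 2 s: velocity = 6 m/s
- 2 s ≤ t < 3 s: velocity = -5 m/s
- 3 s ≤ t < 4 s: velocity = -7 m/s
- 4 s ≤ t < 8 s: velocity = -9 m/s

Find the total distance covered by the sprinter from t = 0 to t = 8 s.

60 m

Total distance travelled is ∫|v| dt — sum the magnitudes of each area piece.
0–2 s: |6| × 2 = 12 m
2–3 s: |-5| × 1 = 5 m
3–4 s: |-7| × 1 = 7 m
4–8 s: |-9| × 4 = 36 m
Total distance = 60 m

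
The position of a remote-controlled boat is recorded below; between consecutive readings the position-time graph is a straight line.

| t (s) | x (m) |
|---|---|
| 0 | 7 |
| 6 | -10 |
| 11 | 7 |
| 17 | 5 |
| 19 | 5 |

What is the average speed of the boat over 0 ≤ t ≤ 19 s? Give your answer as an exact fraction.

36/19 m/s

Average speed = (total path length)/(elapsed time); on a piecewise-linear x-t graph the path length is Σ|Δx|.
0–6 s: |Δx| = |-10 − 7| = 17 m
6–11 s: |Δx| = |7 − -10| = 17 m
11–17 s: |Δx| = |5 − 7| = 2 m
17–19 s: |Δx| = |5 − 5| = 0 m
Total path = 36 m; average speed = 36/19 = 36/19 m/s.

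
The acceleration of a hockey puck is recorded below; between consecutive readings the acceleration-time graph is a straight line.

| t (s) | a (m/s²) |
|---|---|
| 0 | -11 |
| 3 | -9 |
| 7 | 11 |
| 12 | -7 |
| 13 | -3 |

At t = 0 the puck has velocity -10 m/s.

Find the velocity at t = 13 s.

Δv equals the area under the a-t graph; then v = v₀ + Δv.
0–3 s: ½(-11 + -9)(3) = -30 m/s
3–7 s: ½(-9 + 11)(4) = 4 m/s
7–12 s: ½(11 + -7)(5) = 10 m/s
12–13 s: ½(-7 + -3)(1) = -5 m/s
Δv = -21 m/s, so v(13) = -10 + (-21) = -31 m/s.

-31 m/s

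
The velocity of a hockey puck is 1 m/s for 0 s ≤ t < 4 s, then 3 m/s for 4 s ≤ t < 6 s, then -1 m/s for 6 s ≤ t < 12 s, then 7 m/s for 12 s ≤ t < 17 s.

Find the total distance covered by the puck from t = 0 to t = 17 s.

Distance (not displacement) is the total path length: add the absolute areas under v-t.
0–4 s: |1| × 4 = 4 m
4–6 s: |3| × 2 = 6 m
6–12 s: |-1| × 6 = 6 m
12–17 s: |7| × 5 = 35 m
Total distance = 51 m

51 m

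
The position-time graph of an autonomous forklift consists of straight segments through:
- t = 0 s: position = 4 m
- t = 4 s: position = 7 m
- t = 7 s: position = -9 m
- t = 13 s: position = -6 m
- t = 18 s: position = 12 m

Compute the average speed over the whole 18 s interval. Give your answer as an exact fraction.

Average speed = (total path length)/(elapsed time); on a piecewise-linear x-t graph the path length is Σ|Δx|.
0–4 s: |Δx| = |7 − 4| = 3 m
4–7 s: |Δx| = |-9 − 7| = 16 m
7–13 s: |Δx| = |-6 − -9| = 3 m
13–18 s: |Δx| = |12 − -6| = 18 m
Total path = 40 m; average speed = 40/18 = 20/9 m/s.

20/9 m/s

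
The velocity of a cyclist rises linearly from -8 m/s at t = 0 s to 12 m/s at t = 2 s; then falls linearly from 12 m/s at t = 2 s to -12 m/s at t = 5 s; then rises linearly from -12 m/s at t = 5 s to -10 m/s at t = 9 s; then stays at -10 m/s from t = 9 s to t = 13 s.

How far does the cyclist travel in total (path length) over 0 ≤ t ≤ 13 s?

Distance (not displacement) is the total path length: add the absolute areas under v-t.
0–2 s: v = 0 at t = 0.8 s; triangle areas 3.2 + 7.2 = 10.4 m
2–5 s: v = 0 at t = 3.5 s; triangle areas 9 + 9 = 18 m
5–9 s: |½(-12 + -10)(4)| = 44 m
9–13 s: |-10| × 4 = 40 m
Total distance = 112.4 m

112.4 m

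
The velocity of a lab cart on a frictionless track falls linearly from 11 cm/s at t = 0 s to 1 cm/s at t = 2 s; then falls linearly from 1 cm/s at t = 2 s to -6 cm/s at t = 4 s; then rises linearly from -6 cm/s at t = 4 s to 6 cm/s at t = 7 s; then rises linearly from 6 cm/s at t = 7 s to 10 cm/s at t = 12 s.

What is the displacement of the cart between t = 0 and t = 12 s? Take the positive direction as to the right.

Net displacement equals the area under the velocity-time graph (areas below the axis count negative).
0–2 s: ½(11 + 1)(2) = 12 cm
2–4 s: ½(1 + -6)(2) = -5 cm
4–7 s: ½(-6 + 6)(3) = 0 cm
7–12 s: ½(6 + 10)(5) = 40 cm
Net displacement = 47 cm

47 cm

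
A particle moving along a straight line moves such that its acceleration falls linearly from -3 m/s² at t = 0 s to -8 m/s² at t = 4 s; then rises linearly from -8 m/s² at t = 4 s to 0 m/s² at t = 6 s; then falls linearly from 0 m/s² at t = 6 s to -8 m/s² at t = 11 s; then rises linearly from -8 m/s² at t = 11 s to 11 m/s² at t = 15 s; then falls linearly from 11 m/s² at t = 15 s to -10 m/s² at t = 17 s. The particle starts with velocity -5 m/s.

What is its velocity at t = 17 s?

Δv equals the area under the a-t graph; then v = v₀ + Δv.
0–4 s: ½(-3 + -8)(4) = -22 m/s
4–6 s: ½(-8 + 0)(2) = -8 m/s
6–11 s: ½(0 + -8)(5) = -20 m/s
11–15 s: ½(-8 + 11)(4) = 6 m/s
15–17 s: ½(11 + -10)(2) = 1 m/s
Δv = -43 m/s, so v(17) = -5 + (-43) = -48 m/s.

-48 m/s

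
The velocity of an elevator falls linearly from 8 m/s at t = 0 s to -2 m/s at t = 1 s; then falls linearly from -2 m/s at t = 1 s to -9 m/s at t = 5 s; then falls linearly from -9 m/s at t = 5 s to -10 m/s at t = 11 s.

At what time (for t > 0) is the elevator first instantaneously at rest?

v changes sign on 0–1 s (from 8 to -2); the graph is linear there, so v = 0 at t = 0 + (-8)·(1 − 0)/(-2 − 8) = 0.8 s.

t = 0.8 s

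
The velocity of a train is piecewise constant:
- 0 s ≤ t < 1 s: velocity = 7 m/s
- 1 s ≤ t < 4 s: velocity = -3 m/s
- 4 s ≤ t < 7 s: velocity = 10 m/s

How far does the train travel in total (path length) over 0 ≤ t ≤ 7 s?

Distance (not displacement) is the total path length: add the absolute areas under v-t.
0–1 s: |7| × 1 = 7 m
1–4 s: |-3| × 3 = 9 m
4–7 s: |10| × 3 = 30 m
Total distance = 46 m

46 m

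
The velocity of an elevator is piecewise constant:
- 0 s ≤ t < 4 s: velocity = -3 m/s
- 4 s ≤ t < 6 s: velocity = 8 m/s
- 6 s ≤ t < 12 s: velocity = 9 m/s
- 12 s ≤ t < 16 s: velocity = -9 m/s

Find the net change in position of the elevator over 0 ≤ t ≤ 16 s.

22 m

Displacement is the signed area under the v-t curve.
0–4 s: -3 × 4 = -12 m
4–6 s: 8 × 2 = 16 m
6–12 s: 9 × 6 = 54 m
12–16 s: -9 × 4 = -36 m
Net displacement = 22 m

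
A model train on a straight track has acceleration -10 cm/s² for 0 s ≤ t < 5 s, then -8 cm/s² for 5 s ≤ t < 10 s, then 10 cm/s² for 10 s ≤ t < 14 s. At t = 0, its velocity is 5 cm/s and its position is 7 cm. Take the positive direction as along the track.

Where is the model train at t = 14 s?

-678 cm

On each constant-a segment, Δv = aΔt and Δx = v₀Δt + ½aΔt²; chain segment to segment.
0–5 s: v starts 5 cm/s; Δx = 5·5 + ½·-10·5² = -100 cm; v ends -45 cm/s.
5–10 s: v starts -45 cm/s; Δx = -45·5 + ½·-8·5² = -325 cm; v ends -85 cm/s.
10–14 s: v starts -85 cm/s; Δx = -85·4 + ½·10·4² = -260 cm; v ends -45 cm/s.
x(14) = 7 + Σ Δx = -678 cm.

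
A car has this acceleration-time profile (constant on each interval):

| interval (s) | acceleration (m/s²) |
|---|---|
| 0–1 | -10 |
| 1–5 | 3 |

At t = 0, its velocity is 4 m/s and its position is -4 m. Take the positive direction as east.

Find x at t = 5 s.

On each constant-a segment, Δv = aΔt and Δx = v₀Δt + ½aΔt²; chain segment to segment.
0–1 s: v starts 4 m/s; Δx = 4·1 + ½·-10·1² = -1 m; v ends -6 m/s.
1–5 s: v starts -6 m/s; Δx = -6·4 + ½·3·4² = 0 m; v ends 6 m/s.
x(5) = -4 + Σ Δx = -5 m.

-5 m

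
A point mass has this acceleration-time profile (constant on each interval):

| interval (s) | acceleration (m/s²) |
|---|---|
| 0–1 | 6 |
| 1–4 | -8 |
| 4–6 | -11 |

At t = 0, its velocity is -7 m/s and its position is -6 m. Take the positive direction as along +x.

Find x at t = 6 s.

On each constant-a segment, Δv = aΔt and Δx = v₀Δt + ½aΔt²; chain segment to segment.
0–1 s: v starts -7 m/s; Δx = -7·1 + ½·6·1² = -4 m; v ends -1 m/s.
1–4 s: v starts -1 m/s; Δx = -1·3 + ½·-8·3² = -39 m; v ends -25 m/s.
4–6 s: v starts -25 m/s; Δx = -25·2 + ½·-11·2² = -72 m; v ends -47 m/s.
x(6) = -6 + Σ Δx = -121 m.

-121 m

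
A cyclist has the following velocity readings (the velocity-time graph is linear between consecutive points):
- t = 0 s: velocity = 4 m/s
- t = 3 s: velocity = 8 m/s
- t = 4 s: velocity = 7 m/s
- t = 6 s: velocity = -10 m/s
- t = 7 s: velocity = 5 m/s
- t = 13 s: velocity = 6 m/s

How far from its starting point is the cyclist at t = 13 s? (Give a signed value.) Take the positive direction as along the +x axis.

Displacement is the signed area under the v-t curve.
0–3 s: ½(4 + 8)(3) = 18 m
3–4 s: ½(8 + 7)(1) = 7.5 m
4–6 s: ½(7 + -10)(2) = -3 m
6–7 s: ½(-10 + 5)(1) = -2.5 m
7–13 s: ½(5 + 6)(6) = 33 m
Net displacement = 53 m

53 m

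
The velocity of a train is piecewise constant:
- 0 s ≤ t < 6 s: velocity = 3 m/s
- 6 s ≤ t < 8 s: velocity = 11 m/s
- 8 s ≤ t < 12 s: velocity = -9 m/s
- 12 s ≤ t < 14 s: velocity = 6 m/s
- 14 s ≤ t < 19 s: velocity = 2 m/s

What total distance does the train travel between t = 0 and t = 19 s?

98 m

Total distance travelled is ∫|v| dt — sum the magnitudes of each area piece.
0–6 s: |3| × 6 = 18 m
6–8 s: |11| × 2 = 22 m
8–12 s: |-9| × 4 = 36 m
12–14 s: |6| × 2 = 12 m
14–19 s: |2| × 5 = 10 m
Total distance = 98 m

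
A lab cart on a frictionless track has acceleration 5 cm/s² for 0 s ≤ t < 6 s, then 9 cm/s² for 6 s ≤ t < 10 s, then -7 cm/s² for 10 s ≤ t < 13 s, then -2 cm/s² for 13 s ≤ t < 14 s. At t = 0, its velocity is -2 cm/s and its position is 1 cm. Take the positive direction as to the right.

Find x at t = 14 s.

On each constant-a segment, Δv = aΔt and Δx = v₀Δt + ½aΔt²; chain segment to segment.
0–6 s: v starts -2 cm/s; Δx = -2·6 + ½·5·6² = 78 cm; v ends 28 cm/s.
6–10 s: v starts 28 cm/s; Δx = 28·4 + ½·9·4² = 184 cm; v ends 64 cm/s.
10–13 s: v starts 64 cm/s; Δx = 64·3 + ½·-7·3² = 160.5 cm; v ends 43 cm/s.
13–14 s: v starts 43 cm/s; Δx = 43·1 + ½·-2·1² = 42 cm; v ends 41 cm/s.
x(14) = 1 + Σ Δx = 465.5 cm.

465.5 cm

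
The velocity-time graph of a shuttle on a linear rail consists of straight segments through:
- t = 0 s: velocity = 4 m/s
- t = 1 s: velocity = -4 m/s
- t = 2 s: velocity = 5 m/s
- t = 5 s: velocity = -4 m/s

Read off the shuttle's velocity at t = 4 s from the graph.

-1 m/s

On 2–5 s the graph is linear from 5 to -4 m/s: v(4) = 5 + (-4 − 5)·(4 − 2)/(5 − 2) = -1 m/s.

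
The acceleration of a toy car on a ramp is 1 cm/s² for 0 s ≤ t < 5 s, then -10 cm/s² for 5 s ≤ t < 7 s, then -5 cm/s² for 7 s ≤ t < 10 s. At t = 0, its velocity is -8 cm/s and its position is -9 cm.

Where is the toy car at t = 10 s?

On each constant-a segment, Δv = aΔt and Δx = v₀Δt + ½aΔt²; chain segment to segment.
0–5 s: v starts -8 cm/s; Δx = -8·5 + ½·1·5² = -27.5 cm; v ends -3 cm/s.
5–7 s: v starts -3 cm/s; Δx = -3·2 + ½·-10·2² = -26 cm; v ends -23 cm/s.
7–10 s: v starts -23 cm/s; Δx = -23·3 + ½·-5·3² = -91.5 cm; v ends -38 cm/s.
x(10) = -9 + Σ Δx = -154 cm.

-154 cm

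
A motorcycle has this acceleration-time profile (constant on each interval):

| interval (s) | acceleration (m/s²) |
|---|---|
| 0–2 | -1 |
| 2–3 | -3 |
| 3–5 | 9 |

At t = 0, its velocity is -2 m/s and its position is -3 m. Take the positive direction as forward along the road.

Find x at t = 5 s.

On each constant-a segment, Δv = aΔt and Δx = v₀Δt + ½aΔt²; chain segment to segment.
0–2 s: v starts -2 m/s; Δx = -2·2 + ½·-1·2² = -6 m; v ends -4 m/s.
2–3 s: v starts -4 m/s; Δx = -4·1 + ½·-3·1² = -5.5 m; v ends -7 m/s.
3–5 s: v starts -7 m/s; Δx = -7·2 + ½·9·2² = 4 m; v ends 11 m/s.
x(5) = -3 + Σ Δx = -10.5 m.

-10.5 m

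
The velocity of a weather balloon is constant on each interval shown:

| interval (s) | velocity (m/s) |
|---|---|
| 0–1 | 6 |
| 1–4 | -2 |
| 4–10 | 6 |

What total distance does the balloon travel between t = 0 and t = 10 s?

48 m

Distance (not displacement) is the total path length: add the absolute areas under v-t.
0–1 s: |6| × 1 = 6 m
1–4 s: |-2| × 3 = 6 m
4–10 s: |6| × 6 = 36 m
Total distance = 48 m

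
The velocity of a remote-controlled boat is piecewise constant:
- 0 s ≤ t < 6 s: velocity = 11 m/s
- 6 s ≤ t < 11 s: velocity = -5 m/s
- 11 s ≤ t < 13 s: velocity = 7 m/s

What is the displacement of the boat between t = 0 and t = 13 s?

Displacement is the signed area under the v-t curve.
0–6 s: 11 × 6 = 66 m
6–11 s: -5 × 5 = -25 m
11–13 s: 7 × 2 = 14 m
Net displacement = 55 m

55 m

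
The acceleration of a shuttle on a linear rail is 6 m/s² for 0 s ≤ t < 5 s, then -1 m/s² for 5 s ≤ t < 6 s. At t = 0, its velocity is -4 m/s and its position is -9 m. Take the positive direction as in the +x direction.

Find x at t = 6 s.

On each constant-a segment, Δv = aΔt and Δx = v₀Δt + ½aΔt²; chain segment to segment.
0–5 s: v starts -4 m/s; Δx = -4·5 + ½·6·5² = 55 m; v ends 26 m/s.
5–6 s: v starts 26 m/s; Δx = 26·1 + ½·-1·1² = 25.5 m; v ends 25 m/s.
x(6) = -9 + Σ Δx = 71.5 m.

71.5 m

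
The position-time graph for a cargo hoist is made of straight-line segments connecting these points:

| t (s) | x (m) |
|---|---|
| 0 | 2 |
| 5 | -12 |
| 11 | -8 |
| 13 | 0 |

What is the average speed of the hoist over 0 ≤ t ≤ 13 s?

2 m/s

Average speed = (total path length)/(elapsed time); on a piecewise-linear x-t graph the path length is Σ|Δx|.
0–5 s: |Δx| = |-12 − 2| = 14 m
5–11 s: |Δx| = |-8 − -12| = 4 m
11–13 s: |Δx| = |0 − -8| = 8 m
Total path = 26 m; average speed = 26/13 = 2 m/s.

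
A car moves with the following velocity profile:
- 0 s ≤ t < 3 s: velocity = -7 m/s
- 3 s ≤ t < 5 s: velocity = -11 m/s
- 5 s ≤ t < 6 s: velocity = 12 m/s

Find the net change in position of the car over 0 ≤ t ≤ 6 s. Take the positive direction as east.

-31 m

Net displacement equals the area under the velocity-time graph (areas below the axis count negative).
0–3 s: -7 × 3 = -21 m
3–5 s: -11 × 2 = -22 m
5–6 s: 12 × 1 = 12 m
Net displacement = -31 m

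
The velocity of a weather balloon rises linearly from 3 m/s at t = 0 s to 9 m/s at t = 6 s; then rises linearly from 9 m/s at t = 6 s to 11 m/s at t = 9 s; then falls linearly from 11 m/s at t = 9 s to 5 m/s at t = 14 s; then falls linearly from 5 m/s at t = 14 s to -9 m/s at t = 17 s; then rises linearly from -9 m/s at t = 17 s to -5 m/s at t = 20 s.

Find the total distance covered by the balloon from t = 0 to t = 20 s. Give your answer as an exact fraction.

Distance (not displacement) is the total path length: add the absolute areas under v-t.
0–6 s: |½(3 + 9)(6)| = 36 m
6–9 s: |½(9 + 11)(3)| = 30 m
9–14 s: |½(11 + 5)(5)| = 40 m
14–17 s: v = 0 at t = 211/14 s; triangle areas 75/28 + 243/28 = 159/14 m
17–20 s: |½(-9 + -5)(3)| = 21 m
Total distance = 1937/14 m

1937/14 m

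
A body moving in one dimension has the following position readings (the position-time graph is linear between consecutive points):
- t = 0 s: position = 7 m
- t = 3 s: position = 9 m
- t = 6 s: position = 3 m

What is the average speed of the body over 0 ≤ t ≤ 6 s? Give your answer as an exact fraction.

4/3 m/s

Average speed = (total path length)/(elapsed time); on a piecewise-linear x-t graph the path length is Σ|Δx|.
0–3 s: |Δx| = |9 − 7| = 2 m
3–6 s: |Δx| = |3 − 9| = 6 m
Total path = 8 m; average speed = 8/6 = 4/3 m/s.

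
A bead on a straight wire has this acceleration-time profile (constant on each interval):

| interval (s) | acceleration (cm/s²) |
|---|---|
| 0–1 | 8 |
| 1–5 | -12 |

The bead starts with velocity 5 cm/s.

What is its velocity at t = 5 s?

Δv equals the area under the a-t graph; then v = v₀ + Δv.
0–1 s: 8 × 1 = 8 cm/s
1–5 s: -12 × 4 = -48 cm/s
Δv = -40 cm/s, so v(5) = 5 + (-40) = -35 cm/s.

-35 cm/s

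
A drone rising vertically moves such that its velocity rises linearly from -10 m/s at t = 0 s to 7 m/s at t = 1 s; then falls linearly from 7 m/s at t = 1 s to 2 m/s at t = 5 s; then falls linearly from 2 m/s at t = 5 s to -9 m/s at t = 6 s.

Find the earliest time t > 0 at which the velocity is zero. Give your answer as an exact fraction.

v changes sign on 0–1 s (from -10 to 7); the graph is linear there, so v = 0 at t = 0 + (10)·(1 − 0)/(7 − -10) = 10/17 s.

t = 10/17 s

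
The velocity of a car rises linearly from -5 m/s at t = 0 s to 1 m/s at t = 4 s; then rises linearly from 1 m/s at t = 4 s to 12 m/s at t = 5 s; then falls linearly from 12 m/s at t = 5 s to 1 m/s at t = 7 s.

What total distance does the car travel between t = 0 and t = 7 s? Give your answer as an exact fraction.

Distance (not displacement) is the total path length: add the absolute areas under v-t.
0–4 s: v = 0 at t = 10/3 s; triangle areas 25/3 + 1/3 = 26/3 m
4–5 s: |½(1 + 12)(1)| = 6.5 m
5–7 s: |½(12 + 1)(2)| = 13 m
Total distance = 169/6 m

169/6 m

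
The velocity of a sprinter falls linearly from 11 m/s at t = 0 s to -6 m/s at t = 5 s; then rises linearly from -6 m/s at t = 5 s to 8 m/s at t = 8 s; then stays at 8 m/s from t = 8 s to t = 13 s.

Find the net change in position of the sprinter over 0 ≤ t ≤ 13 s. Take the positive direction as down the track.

Net displacement equals the area under the velocity-time graph (areas below the axis count negative).
0–5 s: ½(11 + -6)(5) = 12.5 m
5–8 s: ½(-6 + 8)(3) = 3 m
8–13 s: 8 × 5 = 40 m
Net displacement = 55.5 m

55.5 m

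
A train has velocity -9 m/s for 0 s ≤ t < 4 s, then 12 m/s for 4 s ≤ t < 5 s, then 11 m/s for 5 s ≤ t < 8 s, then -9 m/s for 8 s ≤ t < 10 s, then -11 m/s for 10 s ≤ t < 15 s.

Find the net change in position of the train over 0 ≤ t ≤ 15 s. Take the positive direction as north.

Net displacement equals the area under the velocity-time graph (areas below the axis count negative).
0–4 s: -9 × 4 = -36 m
4–5 s: 12 × 1 = 12 m
5–8 s: 11 × 3 = 33 m
8–10 s: -9 × 2 = -18 m
10–15 s: -11 × 5 = -55 m
Net displacement = -64 m

-64 m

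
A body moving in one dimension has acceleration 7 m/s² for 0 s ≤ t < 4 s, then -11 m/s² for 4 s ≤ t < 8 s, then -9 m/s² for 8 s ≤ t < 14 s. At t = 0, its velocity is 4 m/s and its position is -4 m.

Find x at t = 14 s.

-126 m

On each constant-a segment, Δv = aΔt and Δx = v₀Δt + ½aΔt²; chain segment to segment.
0–4 s: v starts 4 m/s; Δx = 4·4 + ½·7·4² = 72 m; v ends 32 m/s.
4–8 s: v starts 32 m/s; Δx = 32·4 + ½·-11·4² = 40 m; v ends -12 m/s.
8–14 s: v starts -12 m/s; Δx = -12·6 + ½·-9·6² = -234 m; v ends -66 m/s.
x(14) = -4 + Σ Δx = -126 m.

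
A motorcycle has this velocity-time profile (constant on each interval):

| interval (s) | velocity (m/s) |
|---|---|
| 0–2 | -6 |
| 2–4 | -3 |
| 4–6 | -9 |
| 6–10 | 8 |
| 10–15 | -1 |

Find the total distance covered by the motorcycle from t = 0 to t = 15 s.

Distance (not displacement) is the total path length: add the absolute areas under v-t.
0–2 s: |-6| × 2 = 12 m
2–4 s: |-3| × 2 = 6 m
4–6 s: |-9| × 2 = 18 m
6–10 s: |8| × 4 = 32 m
10–15 s: |-1| × 5 = 5 m
Total distance = 73 m

73 m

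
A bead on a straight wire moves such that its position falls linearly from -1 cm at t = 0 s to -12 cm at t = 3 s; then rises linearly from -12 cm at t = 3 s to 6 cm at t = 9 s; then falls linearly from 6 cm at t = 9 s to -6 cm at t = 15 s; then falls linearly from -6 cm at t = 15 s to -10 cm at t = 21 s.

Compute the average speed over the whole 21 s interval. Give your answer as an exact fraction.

Average speed = (total path length)/(elapsed time); on a piecewise-linear x-t graph the path length is Σ|Δx|.
0–3 s: |Δx| = |-12 − -1| = 11 cm
3–9 s: |Δx| = |6 − -12| = 18 cm
9–15 s: |Δx| = |-6 − 6| = 12 cm
15–21 s: |Δx| = |-10 − -6| = 4 cm
Total path = 45 cm; average speed = 45/21 = 15/7 cm/s.

15/7 cm/s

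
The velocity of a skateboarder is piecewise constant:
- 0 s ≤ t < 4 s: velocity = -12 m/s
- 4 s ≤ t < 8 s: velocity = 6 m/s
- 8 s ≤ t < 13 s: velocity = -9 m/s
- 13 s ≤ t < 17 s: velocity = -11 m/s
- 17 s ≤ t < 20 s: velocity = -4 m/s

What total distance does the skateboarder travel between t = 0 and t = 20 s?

173 m

Total distance travelled is ∫|v| dt — sum the magnitudes of each area piece.
0–4 s: |-12| × 4 = 48 m
4–8 s: |6| × 4 = 24 m
8–13 s: |-9| × 5 = 45 m
13–17 s: |-11| × 4 = 44 m
17–20 s: |-4| × 3 = 12 m
Total distance = 173 m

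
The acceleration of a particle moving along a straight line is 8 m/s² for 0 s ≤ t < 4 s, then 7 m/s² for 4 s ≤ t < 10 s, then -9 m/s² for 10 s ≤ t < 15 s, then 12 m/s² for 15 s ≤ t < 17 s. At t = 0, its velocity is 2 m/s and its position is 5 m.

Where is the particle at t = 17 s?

On each constant-a segment, Δv = aΔt and Δx = v₀Δt + ½aΔt²; chain segment to segment.
0–4 s: v starts 2 m/s; Δx = 2·4 + ½·8·4² = 72 m; v ends 34 m/s.
4–10 s: v starts 34 m/s; Δx = 34·6 + ½·7·6² = 330 m; v ends 76 m/s.
10–15 s: v starts 76 m/s; Δx = 76·5 + ½·-9·5² = 267.5 m; v ends 31 m/s.
15–17 s: v starts 31 m/s; Δx = 31·2 + ½·12·2² = 86 m; v ends 55 m/s.
x(17) = 5 + Σ Δx = 760.5 m.

760.5 m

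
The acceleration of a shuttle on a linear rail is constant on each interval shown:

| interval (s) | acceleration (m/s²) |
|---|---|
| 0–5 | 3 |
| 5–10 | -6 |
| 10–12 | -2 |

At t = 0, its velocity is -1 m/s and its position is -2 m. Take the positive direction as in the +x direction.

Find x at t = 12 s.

On each constant-a segment, Δv = aΔt and Δx = v₀Δt + ½aΔt²; chain segment to segment.
0–5 s: v starts -1 m/s; Δx = -1·5 + ½·3·5² = 32.5 m; v ends 14 m/s.
5–10 s: v starts 14 m/s; Δx = 14·5 + ½·-6·5² = -5 m; v ends -16 m/s.
10–12 s: v starts -16 m/s; Δx = -16·2 + ½·-2·2² = -36 m; v ends -20 m/s.
x(12) = -2 + Σ Δx = -10.5 m.

-10.5 m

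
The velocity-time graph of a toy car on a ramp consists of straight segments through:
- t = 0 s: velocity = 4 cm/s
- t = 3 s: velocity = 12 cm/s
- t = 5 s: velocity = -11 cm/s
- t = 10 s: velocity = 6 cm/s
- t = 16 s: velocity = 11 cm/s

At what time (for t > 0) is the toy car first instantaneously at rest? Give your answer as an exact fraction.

t = 93/23 s

v changes sign on 3–5 s (from 12 to -11); the graph is linear there, so v = 0 at t = 3 + (-12)·(5 − 3)/(-11 − 12) = 93/23 s.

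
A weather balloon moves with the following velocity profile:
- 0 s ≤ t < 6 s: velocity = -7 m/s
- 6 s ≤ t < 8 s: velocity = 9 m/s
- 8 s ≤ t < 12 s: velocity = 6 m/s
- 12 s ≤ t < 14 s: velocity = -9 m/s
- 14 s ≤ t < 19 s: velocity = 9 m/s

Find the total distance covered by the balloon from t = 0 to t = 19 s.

Total distance travelled is ∫|v| dt — sum the magnitudes of each area piece.
0–6 s: |-7| × 6 = 42 m
6–8 s: |9| × 2 = 18 m
8–12 s: |6| × 4 = 24 m
12–14 s: |-9| × 2 = 18 m
14–19 s: |9| × 5 = 45 m
Total distance = 147 m

147 m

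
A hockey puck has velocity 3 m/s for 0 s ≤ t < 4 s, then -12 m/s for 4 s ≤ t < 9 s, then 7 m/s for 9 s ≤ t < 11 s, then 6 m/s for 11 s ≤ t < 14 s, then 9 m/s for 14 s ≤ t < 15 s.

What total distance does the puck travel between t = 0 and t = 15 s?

113 m

Distance (not displacement) is the total path length: add the absolute areas under v-t.
0–4 s: |3| × 4 = 12 m
4–9 s: |-12| × 5 = 60 m
9–11 s: |7| × 2 = 14 m
11–14 s: |6| × 3 = 18 m
14–15 s: |9| × 1 = 9 m
Total distance = 113 m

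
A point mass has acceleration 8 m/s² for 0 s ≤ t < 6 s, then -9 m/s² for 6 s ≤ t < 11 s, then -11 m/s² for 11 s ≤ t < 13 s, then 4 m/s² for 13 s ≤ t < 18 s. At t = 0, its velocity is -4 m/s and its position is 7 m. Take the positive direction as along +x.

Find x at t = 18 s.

On each constant-a segment, Δv = aΔt and Δx = v₀Δt + ½aΔt²; chain segment to segment.
0–6 s: v starts -4 m/s; Δx = -4·6 + ½·8·6² = 120 m; v ends 44 m/s.
6–11 s: v starts 44 m/s; Δx = 44·5 + ½·-9·5² = 107.5 m; v ends -1 m/s.
11–13 s: v starts -1 m/s; Δx = -1·2 + ½·-11·2² = -24 m; v ends -23 m/s.
13–18 s: v starts -23 m/s; Δx = -23·5 + ½·4·5² = -65 m; v ends -3 m/s.
x(18) = 7 + Σ Δx = 145.5 m.

145.5 m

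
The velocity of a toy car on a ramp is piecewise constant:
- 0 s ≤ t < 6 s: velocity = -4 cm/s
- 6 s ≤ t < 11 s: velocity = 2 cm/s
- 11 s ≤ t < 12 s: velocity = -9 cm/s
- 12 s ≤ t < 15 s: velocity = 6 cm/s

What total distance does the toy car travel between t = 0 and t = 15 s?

Distance (not displacement) is the total path length: add the absolute areas under v-t.
0–6 s: |-4| × 6 = 24 cm
6–11 s: |2| × 5 = 10 cm
11–12 s: |-9| × 1 = 9 cm
12–15 s: |6| × 3 = 18 cm
Total distance = 61 cm

61 cm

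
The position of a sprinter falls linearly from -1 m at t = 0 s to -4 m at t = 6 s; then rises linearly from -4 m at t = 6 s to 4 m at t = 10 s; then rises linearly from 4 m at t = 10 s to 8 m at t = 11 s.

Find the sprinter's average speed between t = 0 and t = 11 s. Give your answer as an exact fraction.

Average speed = (total path length)/(elapsed time); on a piecewise-linear x-t graph the path length is Σ|Δx|.
0–6 s: |Δx| = |-4 − -1| = 3 m
6–10 s: |Δx| = |4 − -4| = 8 m
10–11 s: |Δx| = |8 − 4| = 4 m
Total path = 15 m; average speed = 15/11 = 15/11 m/s.

15/11 m/s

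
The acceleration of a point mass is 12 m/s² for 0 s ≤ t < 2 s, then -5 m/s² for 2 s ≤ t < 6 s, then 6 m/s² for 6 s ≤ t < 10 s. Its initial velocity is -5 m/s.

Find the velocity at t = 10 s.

23 m/s

Δv equals the area under the a-t graph; then v = v₀ + Δv.
0–2 s: 12 × 2 = 24 m/s
2–6 s: -5 × 4 = -20 m/s
6–10 s: 6 × 4 = 24 m/s
Δv = 28 m/s, so v(10) = -5 + (28) = 23 m/s.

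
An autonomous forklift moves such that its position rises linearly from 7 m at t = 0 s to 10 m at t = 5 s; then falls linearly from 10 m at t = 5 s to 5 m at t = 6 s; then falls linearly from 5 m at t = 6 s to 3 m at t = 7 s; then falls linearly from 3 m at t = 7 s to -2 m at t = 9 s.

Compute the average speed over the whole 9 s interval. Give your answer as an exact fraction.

Average speed = (total path length)/(elapsed time); on a piecewise-linear x-t graph the path length is Σ|Δx|.
0–5 s: |Δx| = |10 − 7| = 3 m
5–6 s: |Δx| = |5 − 10| = 5 m
6–7 s: |Δx| = |3 − 5| = 2 m
7–9 s: |Δx| = |-2 − 3| = 5 m
Total path = 15 m; average speed = 15/9 = 5/3 m/s.

5/3 m/s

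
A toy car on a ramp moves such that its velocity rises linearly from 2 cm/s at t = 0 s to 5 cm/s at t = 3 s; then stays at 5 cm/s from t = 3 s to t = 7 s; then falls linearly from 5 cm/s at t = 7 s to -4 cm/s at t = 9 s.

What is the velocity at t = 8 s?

0.5 cm/s

On 7–9 s the graph is linear from 5 to -4 cm/s: v(8) = 5 + (-4 − 5)·(8 − 7)/(9 − 7) = 0.5 cm/s.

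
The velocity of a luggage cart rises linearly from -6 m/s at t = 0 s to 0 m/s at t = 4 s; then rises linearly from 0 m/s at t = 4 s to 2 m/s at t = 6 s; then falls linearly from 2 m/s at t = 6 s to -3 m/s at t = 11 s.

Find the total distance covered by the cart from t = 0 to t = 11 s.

20.5 m

Total distance travelled is ∫|v| dt — sum the magnitudes of each area piece.
0–4 s: |½(-6 + 0)(4)| = 12 m
4–6 s: |½(0 + 2)(2)| = 2 m
6–11 s: v = 0 at t = 8 s; triangle areas 2 + 4.5 = 6.5 m
Total distance = 20.5 m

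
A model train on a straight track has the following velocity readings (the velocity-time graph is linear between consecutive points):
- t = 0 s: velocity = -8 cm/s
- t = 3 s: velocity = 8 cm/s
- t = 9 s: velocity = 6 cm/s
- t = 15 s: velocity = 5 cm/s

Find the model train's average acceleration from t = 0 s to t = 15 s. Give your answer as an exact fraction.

Average acceleration = Δv/Δt = (5 − -8)/(15 − 0) = 13/15 cm/s².

13/15 cm/s²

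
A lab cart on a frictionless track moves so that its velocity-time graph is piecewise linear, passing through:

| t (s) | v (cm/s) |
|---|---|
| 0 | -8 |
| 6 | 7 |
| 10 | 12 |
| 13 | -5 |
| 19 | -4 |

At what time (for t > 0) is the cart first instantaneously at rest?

t = 3.2 s

v changes sign on 0–6 s (from -8 to 7); the graph is linear there, so v = 0 at t = 0 + (8)·(6 − 0)/(7 − -8) = 3.2 s.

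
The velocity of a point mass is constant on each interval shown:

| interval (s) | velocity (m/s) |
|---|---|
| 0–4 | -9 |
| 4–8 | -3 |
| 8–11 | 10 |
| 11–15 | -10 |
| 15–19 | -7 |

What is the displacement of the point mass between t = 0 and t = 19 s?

-86 m

Net displacement equals the area under the velocity-time graph (areas below the axis count negative).
0–4 s: -9 × 4 = -36 m
4–8 s: -3 × 4 = -12 m
8–11 s: 10 × 3 = 30 m
11–15 s: -10 × 4 = -40 m
15–19 s: -7 × 4 = -28 m
Net displacement = -86 m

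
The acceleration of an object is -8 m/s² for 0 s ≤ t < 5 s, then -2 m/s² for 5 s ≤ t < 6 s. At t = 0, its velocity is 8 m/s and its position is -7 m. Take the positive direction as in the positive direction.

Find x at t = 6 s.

On each constant-a segment, Δv = aΔt and Δx = v₀Δt + ½aΔt²; chain segment to segment.
0–5 s: v starts 8 m/s; Δx = 8·5 + ½·-8·5² = -60 m; v ends -32 m/s.
5–6 s: v starts -32 m/s; Δx = -32·1 + ½·-2·1² = -33 m; v ends -34 m/s.
x(6) = -7 + Σ Δx = -100 m.

-100 m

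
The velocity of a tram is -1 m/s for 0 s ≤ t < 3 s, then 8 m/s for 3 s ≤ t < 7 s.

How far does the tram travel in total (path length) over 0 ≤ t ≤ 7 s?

35 m

Distance (not displacement) is the total path length: add the absolute areas under v-t.
0–3 s: |-1| × 3 = 3 m
3–7 s: |8| × 4 = 32 m
Total distance = 35 m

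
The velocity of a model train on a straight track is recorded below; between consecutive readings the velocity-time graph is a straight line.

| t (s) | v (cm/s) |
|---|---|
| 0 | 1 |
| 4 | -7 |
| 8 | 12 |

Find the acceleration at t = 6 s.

4.75 cm/s²

Acceleration is the slope of the v-t graph on 4–8 s: (12 − -7)/(8 − 4) = 4.75 cm/s².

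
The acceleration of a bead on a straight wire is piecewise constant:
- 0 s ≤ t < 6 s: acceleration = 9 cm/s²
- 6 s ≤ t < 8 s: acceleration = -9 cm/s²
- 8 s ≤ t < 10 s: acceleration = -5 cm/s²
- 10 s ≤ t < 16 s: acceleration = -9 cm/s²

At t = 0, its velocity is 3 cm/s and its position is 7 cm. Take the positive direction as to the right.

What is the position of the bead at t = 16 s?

On each constant-a segment, Δv = aΔt and Δx = v₀Δt + ½aΔt²; chain segment to segment.
0–6 s: v starts 3 cm/s; Δx = 3·6 + ½·9·6² = 180 cm; v ends 57 cm/s.
6–8 s: v starts 57 cm/s; Δx = 57·2 + ½·-9·2² = 96 cm; v ends 39 cm/s.
8–10 s: v starts 39 cm/s; Δx = 39·2 + ½·-5·2² = 68 cm; v ends 29 cm/s.
10–16 s: v starts 29 cm/s; Δx = 29·6 + ½·-9·6² = 12 cm; v ends -25 cm/s.
x(16) = 7 + Σ Δx = 363 cm.

363 cm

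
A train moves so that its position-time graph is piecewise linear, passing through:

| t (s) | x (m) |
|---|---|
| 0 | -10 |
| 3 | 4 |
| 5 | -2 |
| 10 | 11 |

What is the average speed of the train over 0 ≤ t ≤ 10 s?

Average speed = (total path length)/(elapsed time); on a piecewise-linear x-t graph the path length is Σ|Δx|.
0–3 s: |Δx| = |4 − -10| = 14 m
3–5 s: |Δx| = |-2 − 4| = 6 m
5–10 s: |Δx| = |11 − -2| = 13 m
Total path = 33 m; average speed = 33/10 = 3.3 m/s.

3.3 m/s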